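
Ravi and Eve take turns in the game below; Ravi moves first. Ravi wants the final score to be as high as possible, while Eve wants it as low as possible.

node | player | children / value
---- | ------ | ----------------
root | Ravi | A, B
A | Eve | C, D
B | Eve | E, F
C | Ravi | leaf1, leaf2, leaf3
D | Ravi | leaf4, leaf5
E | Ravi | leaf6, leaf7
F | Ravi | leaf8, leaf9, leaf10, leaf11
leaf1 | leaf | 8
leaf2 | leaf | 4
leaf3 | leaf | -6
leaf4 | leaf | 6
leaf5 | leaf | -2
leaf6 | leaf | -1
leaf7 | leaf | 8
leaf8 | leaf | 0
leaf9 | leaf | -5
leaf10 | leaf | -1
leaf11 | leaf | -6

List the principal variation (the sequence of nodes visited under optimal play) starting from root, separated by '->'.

root -> A -> D -> leaf4

C (Ravi): max(8, 4, -6) = 8
D (Ravi): max(6, -2) = 6
A (Eve): min(8, 6) = 6
E (Ravi): max(-1, 8) = 8
F (Ravi): max(0, -5, -1, -6) = 0
B (Eve): min(8, 0) = 0
root (Ravi): max(6, 0) = 6
At root, Ravi picks A (highest: 6).
At A, Eve picks D (lowest: 6).
At D, Ravi picks leaf4 (highest: 6).
Terminal value 6.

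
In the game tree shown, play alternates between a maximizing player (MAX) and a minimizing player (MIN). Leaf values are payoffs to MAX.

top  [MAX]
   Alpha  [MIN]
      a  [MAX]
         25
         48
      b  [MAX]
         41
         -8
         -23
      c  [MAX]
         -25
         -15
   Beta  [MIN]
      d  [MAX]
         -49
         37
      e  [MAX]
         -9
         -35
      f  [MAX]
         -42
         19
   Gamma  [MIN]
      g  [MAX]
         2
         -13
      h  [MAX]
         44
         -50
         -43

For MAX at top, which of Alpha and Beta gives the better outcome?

Beta

a (MAX): max(25, 48) = 48
b (MAX): max(41, -8, -23) = 41
c (MAX): max(-25, -15) = -15
Alpha (MIN): min(48, 41, -15) = -15
d (MAX): max(-49, 37) = 37
e (MAX): max(-9, -35) = -9
f (MAX): max(-42, 19) = 19
Beta (MIN): min(37, -9, 19) = -9
MAX prefers the higher value; Alpha=-15, Beta=-9. Beta is better since -9 > -15.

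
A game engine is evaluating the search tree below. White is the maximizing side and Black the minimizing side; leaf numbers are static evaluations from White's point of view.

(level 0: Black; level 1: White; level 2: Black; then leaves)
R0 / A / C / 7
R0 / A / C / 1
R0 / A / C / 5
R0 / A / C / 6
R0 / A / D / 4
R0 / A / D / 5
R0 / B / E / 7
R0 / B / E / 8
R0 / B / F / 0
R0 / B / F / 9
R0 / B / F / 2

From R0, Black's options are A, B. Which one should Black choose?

A

C (Black): min(7, 1, 5, 6) = 1
D (Black): min(4, 5) = 4
A (White): max(1, 4) = 4
E (Black): min(7, 8) = 7
F (Black): min(0, 9, 2) = 0
B (White): max(7, 0) = 7
R0 (Black): min(4, 7) = 4
Black at R0 wants the lowest of {A=4, B=7}, so chooses A.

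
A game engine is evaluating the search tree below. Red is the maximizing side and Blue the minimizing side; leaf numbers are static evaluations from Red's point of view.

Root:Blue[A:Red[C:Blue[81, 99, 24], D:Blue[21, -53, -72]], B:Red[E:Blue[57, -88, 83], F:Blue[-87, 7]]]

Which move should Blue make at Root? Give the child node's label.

B

C (Blue): min(81, 99, 24) = 24
D (Blue): min(21, -53, -72) = -72
A (Red): max(24, -72) = 24
E (Blue): min(57, -88, 83) = -88
F (Blue): min(-87, 7) = -87
B (Red): max(-88, -87) = -87
Root (Blue): min(24, -87) = -87
Blue at Root wants the lowest of {A=24, B=-87}, so chooses B.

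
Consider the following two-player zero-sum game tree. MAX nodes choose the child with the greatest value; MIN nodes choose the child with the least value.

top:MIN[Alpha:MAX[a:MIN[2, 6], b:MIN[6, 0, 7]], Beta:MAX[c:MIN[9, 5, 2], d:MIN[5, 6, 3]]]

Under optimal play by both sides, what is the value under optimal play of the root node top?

a (MIN): min(2, 6) = 2
b (MIN): min(6, 0, 7) = 0
Alpha (MAX): max(2, 0) = 2
c (MIN): min(9, 5, 2) = 2
d (MIN): min(5, 6, 3) = 3
Beta (MAX): max(2, 3) = 3
top (MIN): min(2, 3) = 2

2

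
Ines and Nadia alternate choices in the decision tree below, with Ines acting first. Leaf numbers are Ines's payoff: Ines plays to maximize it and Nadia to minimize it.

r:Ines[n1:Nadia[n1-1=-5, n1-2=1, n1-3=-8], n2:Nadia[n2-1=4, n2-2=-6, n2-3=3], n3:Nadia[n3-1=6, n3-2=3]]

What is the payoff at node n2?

n2 (Nadia): min(4, -6, 3) = -6

-6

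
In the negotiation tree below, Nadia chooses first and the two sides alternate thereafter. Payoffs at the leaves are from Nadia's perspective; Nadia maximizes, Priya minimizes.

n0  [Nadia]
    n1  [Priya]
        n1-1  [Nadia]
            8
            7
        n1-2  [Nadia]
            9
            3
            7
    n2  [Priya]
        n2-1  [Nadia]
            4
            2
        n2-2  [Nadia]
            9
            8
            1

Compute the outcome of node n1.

8

n1-1 (Nadia): max(8, 7) = 8
n1-2 (Nadia): max(9, 3, 7) = 9
n1 (Priya): min(8, 9) = 8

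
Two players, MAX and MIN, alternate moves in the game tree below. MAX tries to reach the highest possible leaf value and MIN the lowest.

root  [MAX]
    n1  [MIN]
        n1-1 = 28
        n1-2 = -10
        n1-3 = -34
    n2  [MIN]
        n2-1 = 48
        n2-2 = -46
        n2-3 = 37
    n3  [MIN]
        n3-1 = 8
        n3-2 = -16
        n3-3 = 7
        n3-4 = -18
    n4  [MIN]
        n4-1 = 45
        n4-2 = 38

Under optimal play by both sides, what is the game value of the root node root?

n1 (MIN): min(28, -10, -34) = -34
n2 (MIN): min(48, -46, 37) = -46
n3 (MIN): min(8, -16, 7, -18) = -18
n4 (MIN): min(45, 38) = 38
root (MAX): max(-34, -46, -18, 38) = 38

38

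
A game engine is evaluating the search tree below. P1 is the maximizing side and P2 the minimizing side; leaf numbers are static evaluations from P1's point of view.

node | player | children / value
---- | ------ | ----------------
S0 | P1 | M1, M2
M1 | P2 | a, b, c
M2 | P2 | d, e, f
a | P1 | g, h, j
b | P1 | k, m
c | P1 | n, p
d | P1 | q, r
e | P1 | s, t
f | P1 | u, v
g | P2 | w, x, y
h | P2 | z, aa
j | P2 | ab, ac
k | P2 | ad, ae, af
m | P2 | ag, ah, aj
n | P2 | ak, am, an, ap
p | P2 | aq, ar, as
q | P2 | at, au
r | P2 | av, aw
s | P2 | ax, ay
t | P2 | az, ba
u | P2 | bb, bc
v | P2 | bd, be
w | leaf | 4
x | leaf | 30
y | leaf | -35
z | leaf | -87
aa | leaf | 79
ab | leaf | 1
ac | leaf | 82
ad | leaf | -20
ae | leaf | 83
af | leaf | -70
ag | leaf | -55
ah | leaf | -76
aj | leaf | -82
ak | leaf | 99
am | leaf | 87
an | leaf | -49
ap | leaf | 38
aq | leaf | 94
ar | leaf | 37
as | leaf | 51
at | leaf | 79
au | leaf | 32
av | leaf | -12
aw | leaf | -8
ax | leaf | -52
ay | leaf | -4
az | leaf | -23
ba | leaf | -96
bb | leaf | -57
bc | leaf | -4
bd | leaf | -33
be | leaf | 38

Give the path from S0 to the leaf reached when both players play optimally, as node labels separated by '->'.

g (P2): min(4, 30, -35) = -35
h (P2): min(-87, 79) = -87
j (P2): min(1, 82) = 1
a (P1): max(-35, -87, 1) = 1
k (P2): min(-20, 83, -70) = -70
m (P2): min(-55, -76, -82) = -82
b (P1): max(-70, -82) = -70
n (P2): min(99, 87, -49, 38) = -49
p (P2): min(94, 37, 51) = 37
c (P1): max(-49, 37) = 37
M1 (P2): min(1, -70, 37) = -70
q (P2): min(79, 32) = 32
r (P2): min(-12, -8) = -12
d (P1): max(32, -12) = 32
s (P2): min(-52, -4) = -52
t (P2): min(-23, -96) = -96
e (P1): max(-52, -96) = -52
u (P2): min(-57, -4) = -57
v (P2): min(-33, 38) = -33
f (P1): max(-57, -33) = -33
M2 (P2): min(32, -52, -33) = -52
S0 (P1): max(-70, -52) = -52
At S0, P1 picks M2 (highest: -52).
At M2, P2 picks e (lowest: -52).
At e, P1 picks s (highest: -52).
At s, P2 picks ax (lowest: -52).
Terminal value -52.

S0 -> M2 -> e -> s -> ax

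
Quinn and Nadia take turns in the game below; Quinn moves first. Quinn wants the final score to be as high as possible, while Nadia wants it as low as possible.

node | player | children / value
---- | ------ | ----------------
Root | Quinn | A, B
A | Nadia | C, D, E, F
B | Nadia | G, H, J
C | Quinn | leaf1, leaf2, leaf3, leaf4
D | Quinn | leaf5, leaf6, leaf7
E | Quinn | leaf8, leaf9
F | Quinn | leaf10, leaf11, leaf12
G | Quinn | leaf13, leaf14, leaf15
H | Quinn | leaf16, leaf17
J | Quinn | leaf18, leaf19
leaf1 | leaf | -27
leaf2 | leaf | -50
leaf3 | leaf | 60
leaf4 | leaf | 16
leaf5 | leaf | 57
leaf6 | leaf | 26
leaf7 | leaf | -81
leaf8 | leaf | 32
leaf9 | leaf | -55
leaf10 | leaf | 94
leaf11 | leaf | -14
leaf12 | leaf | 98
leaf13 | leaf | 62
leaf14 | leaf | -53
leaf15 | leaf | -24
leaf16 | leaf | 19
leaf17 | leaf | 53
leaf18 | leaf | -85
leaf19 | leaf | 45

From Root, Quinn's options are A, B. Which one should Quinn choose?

C (Quinn): max(-27, -50, 60, 16) = 60
D (Quinn): max(57, 26, -81) = 57
E (Quinn): max(32, -55) = 32
F (Quinn): max(94, -14, 98) = 98
A (Nadia): min(60, 57, 32, 98) = 32
G (Quinn): max(62, -53, -24) = 62
H (Quinn): max(19, 53) = 53
J (Quinn): max(-85, 45) = 45
B (Nadia): min(62, 53, 45) = 45
Root (Quinn): max(32, 45) = 45
Quinn at Root wants the highest of {A=32, B=45}, so chooses B.

B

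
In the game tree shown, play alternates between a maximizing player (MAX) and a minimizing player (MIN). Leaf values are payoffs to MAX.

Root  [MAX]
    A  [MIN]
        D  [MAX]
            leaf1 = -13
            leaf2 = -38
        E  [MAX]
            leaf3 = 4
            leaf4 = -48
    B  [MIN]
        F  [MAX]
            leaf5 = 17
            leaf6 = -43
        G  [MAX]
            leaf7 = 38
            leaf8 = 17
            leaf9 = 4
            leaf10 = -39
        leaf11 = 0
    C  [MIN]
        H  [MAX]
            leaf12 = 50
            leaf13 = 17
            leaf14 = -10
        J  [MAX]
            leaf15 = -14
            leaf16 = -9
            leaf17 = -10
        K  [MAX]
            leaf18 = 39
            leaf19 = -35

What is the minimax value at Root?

D (MAX): max(-13, -38) = -13
E (MAX): max(4, -48) = 4
A (MIN): min(-13, 4) = -13
F (MAX): max(17, -43) = 17
G (MAX): max(38, 17, 4, -39) = 38
B (MIN): min(17, 38, 0) = 0
H (MAX): max(50, 17, -10) = 50
J (MAX): max(-14, -9, -10) = -9
K (MAX): max(39, -35) = 39
C (MIN): min(50, -9, 39) = -9
Root (MAX): max(-13, 0, -9) = 0

0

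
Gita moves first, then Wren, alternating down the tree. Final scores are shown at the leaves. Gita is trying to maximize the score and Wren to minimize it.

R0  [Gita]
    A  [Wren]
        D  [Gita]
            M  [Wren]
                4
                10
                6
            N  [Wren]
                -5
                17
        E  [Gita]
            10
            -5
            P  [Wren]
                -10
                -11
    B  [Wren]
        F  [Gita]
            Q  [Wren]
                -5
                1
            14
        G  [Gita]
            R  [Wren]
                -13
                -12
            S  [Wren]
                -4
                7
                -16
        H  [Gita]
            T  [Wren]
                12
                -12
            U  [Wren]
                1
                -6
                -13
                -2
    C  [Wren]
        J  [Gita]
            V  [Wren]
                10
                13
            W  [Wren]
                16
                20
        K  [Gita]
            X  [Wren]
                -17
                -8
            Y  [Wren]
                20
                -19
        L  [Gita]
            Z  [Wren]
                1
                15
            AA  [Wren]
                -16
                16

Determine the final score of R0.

4

M (Wren): min(4, 10, 6) = 4
N (Wren): min(-5, 17) = -5
D (Gita): max(4, -5) = 4
P (Wren): min(-10, -11) = -11
E (Gita): max(10, -5, -11) = 10
A (Wren): min(4, 10) = 4
Q (Wren): min(-5, 1) = -5
F (Gita): max(-5, 14) = 14
R (Wren): min(-13, -12) = -13
S (Wren): min(-4, 7, -16) = -16
G (Gita): max(-13, -16) = -13
T (Wren): min(12, -12) = -12
U (Wren): min(1, -6, -13, -2) = -13
H (Gita): max(-12, -13) = -12
B (Wren): min(14, -13, -12) = -13
V (Wren): min(10, 13) = 10
W (Wren): min(16, 20) = 16
J (Gita): max(10, 16) = 16
X (Wren): min(-17, -8) = -17
Y (Wren): min(20, -19) = -19
K (Gita): max(-17, -19) = -17
Z (Wren): min(1, 15) = 1
AA (Wren): min(-16, 16) = -16
L (Gita): max(1, -16) = 1
C (Wren): min(16, -17, 1) = -17
R0 (Gita): max(4, -13, -17) = 4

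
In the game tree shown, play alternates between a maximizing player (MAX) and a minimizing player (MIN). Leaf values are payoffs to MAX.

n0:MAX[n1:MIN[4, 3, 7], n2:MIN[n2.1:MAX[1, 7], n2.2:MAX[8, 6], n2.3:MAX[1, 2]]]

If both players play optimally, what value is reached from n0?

n1 (MIN): min(4, 3, 7) = 3
n2.1 (MAX): max(1, 7) = 7
n2.2 (MAX): max(8, 6) = 8
n2.3 (MAX): max(1, 2) = 2
n2 (MIN): min(7, 8, 2) = 2
n0 (MAX): max(3, 2) = 3

3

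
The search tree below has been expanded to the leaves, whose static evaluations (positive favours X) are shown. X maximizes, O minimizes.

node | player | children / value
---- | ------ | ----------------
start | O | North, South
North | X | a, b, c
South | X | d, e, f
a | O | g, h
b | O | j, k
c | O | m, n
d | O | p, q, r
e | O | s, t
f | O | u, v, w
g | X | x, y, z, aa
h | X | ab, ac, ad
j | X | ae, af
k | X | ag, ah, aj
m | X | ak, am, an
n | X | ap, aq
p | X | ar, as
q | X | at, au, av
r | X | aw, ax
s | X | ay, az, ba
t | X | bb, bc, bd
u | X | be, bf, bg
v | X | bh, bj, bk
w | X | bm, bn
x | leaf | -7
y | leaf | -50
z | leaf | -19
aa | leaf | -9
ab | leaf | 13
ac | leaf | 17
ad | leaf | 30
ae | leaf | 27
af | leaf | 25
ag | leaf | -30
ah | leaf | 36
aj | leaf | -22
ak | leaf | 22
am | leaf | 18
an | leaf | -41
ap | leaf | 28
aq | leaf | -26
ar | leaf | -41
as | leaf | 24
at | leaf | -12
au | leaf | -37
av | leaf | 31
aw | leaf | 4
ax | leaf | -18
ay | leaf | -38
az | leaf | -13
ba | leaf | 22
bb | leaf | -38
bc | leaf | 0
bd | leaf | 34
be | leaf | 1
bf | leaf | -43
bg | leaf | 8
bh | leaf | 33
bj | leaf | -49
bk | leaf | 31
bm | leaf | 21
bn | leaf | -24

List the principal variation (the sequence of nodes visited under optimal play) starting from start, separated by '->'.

g (X): max(-7, -50, -19, -9) = -7
h (X): max(13, 17, 30) = 30
a (O): min(-7, 30) = -7
j (X): max(27, 25) = 27
k (X): max(-30, 36, -22) = 36
b (O): min(27, 36) = 27
m (X): max(22, 18, -41) = 22
n (X): max(28, -26) = 28
c (O): min(22, 28) = 22
North (X): max(-7, 27, 22) = 27
p (X): max(-41, 24) = 24
q (X): max(-12, -37, 31) = 31
r (X): max(4, -18) = 4
d (O): min(24, 31, 4) = 4
s (X): max(-38, -13, 22) = 22
t (X): max(-38, 0, 34) = 34
e (O): min(22, 34) = 22
u (X): max(1, -43, 8) = 8
v (X): max(33, -49, 31) = 33
w (X): max(21, -24) = 21
f (O): min(8, 33, 21) = 8
South (X): max(4, 22, 8) = 22
start (O): min(27, 22) = 22
At start, O picks South (lowest: 22).
At South, X picks e (highest: 22).
At e, O picks s (lowest: 22).
At s, X picks ba (highest: 22).
Terminal value 22.

start -> South -> e -> s -> ba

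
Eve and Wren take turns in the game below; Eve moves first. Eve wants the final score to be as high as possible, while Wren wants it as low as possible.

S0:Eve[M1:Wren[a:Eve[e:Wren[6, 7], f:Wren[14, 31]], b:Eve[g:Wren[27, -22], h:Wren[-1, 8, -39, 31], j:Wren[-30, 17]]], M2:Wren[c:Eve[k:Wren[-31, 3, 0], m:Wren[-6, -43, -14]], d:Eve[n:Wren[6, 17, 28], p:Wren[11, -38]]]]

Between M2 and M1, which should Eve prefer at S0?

k (Wren): min(-31, 3, 0) = -31
m (Wren): min(-6, -43, -14) = -43
c (Eve): max(-31, -43) = -31
n (Wren): min(6, 17, 28) = 6
p (Wren): min(11, -38) = -38
d (Eve): max(6, -38) = 6
M2 (Wren): min(-31, 6) = -31
e (Wren): min(6, 7) = 6
f (Wren): min(14, 31) = 14
a (Eve): max(6, 14) = 14
g (Wren): min(27, -22) = -22
h (Wren): min(-1, 8, -39, 31) = -39
j (Wren): min(-30, 17) = -30
b (Eve): max(-22, -39, -30) = -22
M1 (Wren): min(14, -22) = -22
Eve prefers the higher value; M2=-31, M1=-22. M1 is better since -22 > -31.

M1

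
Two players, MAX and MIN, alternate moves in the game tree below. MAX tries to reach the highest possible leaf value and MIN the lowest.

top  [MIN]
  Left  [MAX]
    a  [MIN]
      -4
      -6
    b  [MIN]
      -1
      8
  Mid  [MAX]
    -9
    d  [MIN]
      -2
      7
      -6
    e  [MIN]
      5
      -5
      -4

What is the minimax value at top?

a (MIN): min(-4, -6) = -6
b (MIN): min(-1, 8) = -1
Left (MAX): max(-6, -1) = -1
d (MIN): min(-2, 7, -6) = -6
e (MIN): min(5, -5, -4) = -5
Mid (MAX): max(-9, -6, -5) = -5
top (MIN): min(-1, -5) = -5

-5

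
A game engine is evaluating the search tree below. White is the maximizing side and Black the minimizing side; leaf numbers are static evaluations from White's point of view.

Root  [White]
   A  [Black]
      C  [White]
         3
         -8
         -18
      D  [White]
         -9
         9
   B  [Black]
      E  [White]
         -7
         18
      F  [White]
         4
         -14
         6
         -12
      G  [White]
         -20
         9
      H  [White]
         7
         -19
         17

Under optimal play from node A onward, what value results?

C (White): max(3, -8, -18) = 3
D (White): max(-9, 9) = 9
A (Black): min(3, 9) = 3

3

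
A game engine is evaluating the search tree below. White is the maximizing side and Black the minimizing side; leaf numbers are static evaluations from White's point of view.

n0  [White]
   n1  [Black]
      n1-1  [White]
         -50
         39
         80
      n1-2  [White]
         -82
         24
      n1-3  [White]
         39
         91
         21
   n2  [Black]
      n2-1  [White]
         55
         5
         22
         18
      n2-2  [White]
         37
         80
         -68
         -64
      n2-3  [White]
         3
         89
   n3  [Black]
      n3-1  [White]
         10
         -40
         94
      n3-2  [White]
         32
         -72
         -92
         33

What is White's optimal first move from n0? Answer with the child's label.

n1-1 (White): max(-50, 39, 80) = 80
n1-2 (White): max(-82, 24) = 24
n1-3 (White): max(39, 91, 21) = 91
n1 (Black): min(80, 24, 91) = 24
n2-1 (White): max(55, 5, 22, 18) = 55
n2-2 (White): max(37, 80, -68, -64) = 80
n2-3 (White): max(3, 89) = 89
n2 (Black): min(55, 80, 89) = 55
n3-1 (White): max(10, -40, 94) = 94
n3-2 (White): max(32, -72, -92, 33) = 33
n3 (Black): min(94, 33) = 33
n0 (White): max(24, 55, 33) = 55
White at n0 wants the highest of {n1=24, n2=55, n3=33}, so chooses n2.

n2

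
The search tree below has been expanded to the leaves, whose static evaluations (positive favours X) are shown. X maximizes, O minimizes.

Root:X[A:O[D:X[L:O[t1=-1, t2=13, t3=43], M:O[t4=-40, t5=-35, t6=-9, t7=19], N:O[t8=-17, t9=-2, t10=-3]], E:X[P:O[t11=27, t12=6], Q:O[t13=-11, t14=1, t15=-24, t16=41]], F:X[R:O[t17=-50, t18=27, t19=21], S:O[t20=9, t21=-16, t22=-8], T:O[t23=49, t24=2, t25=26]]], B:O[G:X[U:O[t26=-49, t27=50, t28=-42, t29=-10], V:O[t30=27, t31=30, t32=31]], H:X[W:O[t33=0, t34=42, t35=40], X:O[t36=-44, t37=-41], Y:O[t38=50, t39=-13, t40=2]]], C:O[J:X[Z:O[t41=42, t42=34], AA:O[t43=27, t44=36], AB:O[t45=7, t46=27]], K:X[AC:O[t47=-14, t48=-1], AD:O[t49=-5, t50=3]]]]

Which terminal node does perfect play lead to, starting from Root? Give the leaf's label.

t33

L (O): min(-1, 13, 43) = -1
M (O): min(-40, -35, -9, 19) = -40
N (O): min(-17, -2, -3) = -17
D (X): max(-1, -40, -17) = -1
P (O): min(27, 6) = 6
Q (O): min(-11, 1, -24, 41) = -24
E (X): max(6, -24) = 6
R (O): min(-50, 27, 21) = -50
S (O): min(9, -16, -8) = -16
T (O): min(49, 2, 26) = 2
F (X): max(-50, -16, 2) = 2
A (O): min(-1, 6, 2) = -1
U (O): min(-49, 50, -42, -10) = -49
V (O): min(27, 30, 31) = 27
G (X): max(-49, 27) = 27
W (O): min(0, 42, 40) = 0
X (O): min(-44, -41) = -44
Y (O): min(50, -13, 2) = -13
H (X): max(0, -44, -13) = 0
B (O): min(27, 0) = 0
Z (O): min(42, 34) = 34
AA (O): min(27, 36) = 27
AB (O): min(7, 27) = 7
J (X): max(34, 27, 7) = 34
AC (O): min(-14, -1) = -14
AD (O): min(-5, 3) = -5
K (X): max(-14, -5) = -5
C (O): min(34, -5) = -5
Root (X): max(-1, 0, -5) = 0
At Root, X picks B (highest: 0).
At B, O picks H (lowest: 0).
At H, X picks W (highest: 0).
At W, O picks t33 (lowest: 0).
Terminal value 0.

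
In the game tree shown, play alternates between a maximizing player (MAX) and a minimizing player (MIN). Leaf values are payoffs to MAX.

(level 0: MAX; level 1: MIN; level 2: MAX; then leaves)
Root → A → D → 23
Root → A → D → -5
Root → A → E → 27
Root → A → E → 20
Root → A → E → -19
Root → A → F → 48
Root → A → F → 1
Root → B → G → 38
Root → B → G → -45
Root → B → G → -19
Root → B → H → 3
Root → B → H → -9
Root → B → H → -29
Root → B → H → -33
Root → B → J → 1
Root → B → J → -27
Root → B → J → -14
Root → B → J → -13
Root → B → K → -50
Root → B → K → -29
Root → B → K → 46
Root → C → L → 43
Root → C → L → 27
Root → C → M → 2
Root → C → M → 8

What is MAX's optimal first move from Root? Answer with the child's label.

D (MAX): max(23, -5) = 23
E (MAX): max(27, 20, -19) = 27
F (MAX): max(48, 1) = 48
A (MIN): min(23, 27, 48) = 23
G (MAX): max(38, -45, -19) = 38
H (MAX): max(3, -9, -29, -33) = 3
J (MAX): max(1, -27, -14, -13) = 1
K (MAX): max(-50, -29, 46) = 46
B (MIN): min(38, 3, 1, 46) = 1
L (MAX): max(43, 27) = 43
M (MAX): max(2, 8) = 8
C (MIN): min(43, 8) = 8
Root (MAX): max(23, 1, 8) = 23
MAX at Root wants the highest of {A=23, B=1, C=8}, so chooses A.

A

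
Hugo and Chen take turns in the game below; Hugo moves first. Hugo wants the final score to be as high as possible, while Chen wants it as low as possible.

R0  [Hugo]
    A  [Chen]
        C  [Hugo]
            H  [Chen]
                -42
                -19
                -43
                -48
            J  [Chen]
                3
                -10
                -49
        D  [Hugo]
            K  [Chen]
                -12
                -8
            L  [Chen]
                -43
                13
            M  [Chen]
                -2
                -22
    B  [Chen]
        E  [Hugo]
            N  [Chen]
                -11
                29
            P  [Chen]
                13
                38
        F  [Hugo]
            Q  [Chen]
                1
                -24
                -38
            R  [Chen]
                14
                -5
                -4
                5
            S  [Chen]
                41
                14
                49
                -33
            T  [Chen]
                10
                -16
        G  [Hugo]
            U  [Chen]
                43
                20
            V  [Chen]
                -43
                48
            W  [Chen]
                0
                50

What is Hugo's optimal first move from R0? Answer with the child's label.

B

H (Chen): min(-42, -19, -43, -48) = -48
J (Chen): min(3, -10, -49) = -49
C (Hugo): max(-48, -49) = -48
K (Chen): min(-12, -8) = -12
L (Chen): min(-43, 13) = -43
M (Chen): min(-2, -22) = -22
D (Hugo): max(-12, -43, -22) = -12
A (Chen): min(-48, -12) = -48
N (Chen): min(-11, 29) = -11
P (Chen): min(13, 38) = 13
E (Hugo): max(-11, 13) = 13
Q (Chen): min(1, -24, -38) = -38
R (Chen): min(14, -5, -4, 5) = -5
S (Chen): min(41, 14, 49, -33) = -33
T (Chen): min(10, -16) = -16
F (Hugo): max(-38, -5, -33, -16) = -5
U (Chen): min(43, 20) = 20
V (Chen): min(-43, 48) = -43
W (Chen): min(0, 50) = 0
G (Hugo): max(20, -43, 0) = 20
B (Chen): min(13, -5, 20) = -5
R0 (Hugo): max(-48, -5) = -5
Hugo at R0 wants the highest of {A=-48, B=-5}, so chooses B.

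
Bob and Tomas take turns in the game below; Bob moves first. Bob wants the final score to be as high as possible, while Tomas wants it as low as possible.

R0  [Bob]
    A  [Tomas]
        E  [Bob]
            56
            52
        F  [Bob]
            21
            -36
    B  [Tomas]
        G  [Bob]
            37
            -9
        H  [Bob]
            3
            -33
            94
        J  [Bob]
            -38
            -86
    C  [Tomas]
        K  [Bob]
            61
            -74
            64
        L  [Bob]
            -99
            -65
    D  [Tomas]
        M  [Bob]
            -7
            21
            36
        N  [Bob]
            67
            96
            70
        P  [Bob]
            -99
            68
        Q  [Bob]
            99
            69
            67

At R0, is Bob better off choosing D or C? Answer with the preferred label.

D

M (Bob): max(-7, 21, 36) = 36
N (Bob): max(67, 96, 70) = 96
P (Bob): max(-99, 68) = 68
Q (Bob): max(99, 69, 67) = 99
D (Tomas): min(36, 96, 68, 99) = 36
K (Bob): max(61, -74, 64) = 64
L (Bob): max(-99, -65) = -65
C (Tomas): min(64, -65) = -65
Bob prefers the higher value; D=36, C=-65. D is better since 36 > -65.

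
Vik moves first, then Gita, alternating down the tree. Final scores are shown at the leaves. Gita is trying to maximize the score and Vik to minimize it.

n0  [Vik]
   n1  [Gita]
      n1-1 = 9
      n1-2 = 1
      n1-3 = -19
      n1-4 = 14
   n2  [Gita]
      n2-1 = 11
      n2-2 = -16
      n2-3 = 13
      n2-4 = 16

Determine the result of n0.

n1 (Gita): max(9, 1, -19, 14) = 14
n2 (Gita): max(11, -16, 13, 16) = 16
n0 (Vik): min(14, 16) = 14

14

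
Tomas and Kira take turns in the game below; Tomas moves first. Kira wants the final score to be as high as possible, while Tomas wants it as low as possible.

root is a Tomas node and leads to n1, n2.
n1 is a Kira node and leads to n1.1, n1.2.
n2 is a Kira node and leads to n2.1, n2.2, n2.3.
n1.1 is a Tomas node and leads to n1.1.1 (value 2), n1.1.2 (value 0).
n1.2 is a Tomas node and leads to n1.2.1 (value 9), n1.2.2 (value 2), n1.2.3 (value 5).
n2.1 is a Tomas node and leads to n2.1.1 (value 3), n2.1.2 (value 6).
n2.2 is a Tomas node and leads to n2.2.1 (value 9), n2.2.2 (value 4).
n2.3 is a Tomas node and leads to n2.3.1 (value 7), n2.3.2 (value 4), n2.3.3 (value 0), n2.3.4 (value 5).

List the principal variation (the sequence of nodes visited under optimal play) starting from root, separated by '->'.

n1.1 (Tomas): min(2, 0) = 0
n1.2 (Tomas): min(9, 2, 5) = 2
n1 (Kira): max(0, 2) = 2
n2.1 (Tomas): min(3, 6) = 3
n2.2 (Tomas): min(9, 4) = 4
n2.3 (Tomas): min(7, 4, 0, 5) = 0
n2 (Kira): max(3, 4, 0) = 4
root (Tomas): min(2, 4) = 2
At root, Tomas picks n1 (lowest: 2).
At n1, Kira picks n1.2 (highest: 2).
At n1.2, Tomas picks n1.2.2 (lowest: 2).
Terminal value 2.

root -> n1 -> n1.2 -> n1.2.2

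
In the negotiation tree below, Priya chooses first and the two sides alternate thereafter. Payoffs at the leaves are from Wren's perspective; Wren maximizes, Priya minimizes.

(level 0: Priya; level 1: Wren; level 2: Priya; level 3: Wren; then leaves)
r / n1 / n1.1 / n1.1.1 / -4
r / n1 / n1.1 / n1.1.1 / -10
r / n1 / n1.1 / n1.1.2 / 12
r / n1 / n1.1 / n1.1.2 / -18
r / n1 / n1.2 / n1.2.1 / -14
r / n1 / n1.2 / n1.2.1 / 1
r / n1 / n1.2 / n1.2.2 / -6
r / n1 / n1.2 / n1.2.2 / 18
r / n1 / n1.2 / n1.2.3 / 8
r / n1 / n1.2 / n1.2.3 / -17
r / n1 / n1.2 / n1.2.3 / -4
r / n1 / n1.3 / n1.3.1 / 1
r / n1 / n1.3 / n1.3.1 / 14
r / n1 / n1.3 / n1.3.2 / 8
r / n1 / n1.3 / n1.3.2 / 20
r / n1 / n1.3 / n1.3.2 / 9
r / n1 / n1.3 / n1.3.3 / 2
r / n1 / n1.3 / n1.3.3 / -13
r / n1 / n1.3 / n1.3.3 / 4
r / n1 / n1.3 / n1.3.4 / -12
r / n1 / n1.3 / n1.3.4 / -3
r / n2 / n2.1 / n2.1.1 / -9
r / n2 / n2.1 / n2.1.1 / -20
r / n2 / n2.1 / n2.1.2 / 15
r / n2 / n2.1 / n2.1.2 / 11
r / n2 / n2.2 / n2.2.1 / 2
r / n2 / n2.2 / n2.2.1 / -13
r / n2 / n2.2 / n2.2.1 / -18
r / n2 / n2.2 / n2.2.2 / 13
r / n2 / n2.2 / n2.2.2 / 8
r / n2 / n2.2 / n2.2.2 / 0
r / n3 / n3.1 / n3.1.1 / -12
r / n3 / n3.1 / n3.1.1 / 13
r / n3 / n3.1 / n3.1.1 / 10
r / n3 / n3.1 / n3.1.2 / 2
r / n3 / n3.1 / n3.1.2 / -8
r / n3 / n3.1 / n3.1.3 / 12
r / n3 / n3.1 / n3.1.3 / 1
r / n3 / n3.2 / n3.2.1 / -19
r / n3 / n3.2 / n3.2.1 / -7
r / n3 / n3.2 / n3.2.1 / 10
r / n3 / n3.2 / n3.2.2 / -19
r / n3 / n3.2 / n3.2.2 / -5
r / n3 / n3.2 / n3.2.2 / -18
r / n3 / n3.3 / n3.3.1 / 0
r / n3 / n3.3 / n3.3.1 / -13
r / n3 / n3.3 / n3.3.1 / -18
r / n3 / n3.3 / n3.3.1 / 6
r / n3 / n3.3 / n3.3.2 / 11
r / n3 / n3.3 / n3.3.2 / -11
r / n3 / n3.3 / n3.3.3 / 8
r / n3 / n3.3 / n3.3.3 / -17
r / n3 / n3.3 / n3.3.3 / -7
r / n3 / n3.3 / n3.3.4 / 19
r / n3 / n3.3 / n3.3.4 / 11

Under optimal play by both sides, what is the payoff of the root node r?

n1.1.1 (Wren): max(-4, -10) = -4
n1.1.2 (Wren): max(12, -18) = 12
n1.1 (Priya): min(-4, 12) = -4
n1.2.1 (Wren): max(-14, 1) = 1
n1.2.2 (Wren): max(-6, 18) = 18
n1.2.3 (Wren): max(8, -17, -4) = 8
n1.2 (Priya): min(1, 18, 8) = 1
n1.3.1 (Wren): max(1, 14) = 14
n1.3.2 (Wren): max(8, 20, 9) = 20
n1.3.3 (Wren): max(2, -13, 4) = 4
n1.3.4 (Wren): max(-12, -3) = -3
n1.3 (Priya): min(14, 20, 4, -3) = -3
n1 (Wren): max(-4, 1, -3) = 1
n2.1.1 (Wren): max(-9, -20) = -9
n2.1.2 (Wren): max(15, 11) = 15
n2.1 (Priya): min(-9, 15) = -9
n2.2.1 (Wren): max(2, -13, -18) = 2
n2.2.2 (Wren): max(13, 8, 0) = 13
n2.2 (Priya): min(2, 13) = 2
n2 (Wren): max(-9, 2) = 2
n3.1.1 (Wren): max(-12, 13, 10) = 13
n3.1.2 (Wren): max(2, -8) = 2
n3.1.3 (Wren): max(12, 1) = 12
n3.1 (Priya): min(13, 2, 12) = 2
n3.2.1 (Wren): max(-19, -7, 10) = 10
n3.2.2 (Wren): max(-19, -5, -18) = -5
n3.2 (Priya): min(10, -5) = -5
n3.3.1 (Wren): max(0, -13, -18, 6) = 6
n3.3.2 (Wren): max(11, -11) = 11
n3.3.3 (Wren): max(8, -17, -7) = 8
n3.3.4 (Wren): max(19, 11) = 19
n3.3 (Priya): min(6, 11, 8, 19) = 6
n3 (Wren): max(2, -5, 6) = 6
r (Priya): min(1, 2, 6) = 1

1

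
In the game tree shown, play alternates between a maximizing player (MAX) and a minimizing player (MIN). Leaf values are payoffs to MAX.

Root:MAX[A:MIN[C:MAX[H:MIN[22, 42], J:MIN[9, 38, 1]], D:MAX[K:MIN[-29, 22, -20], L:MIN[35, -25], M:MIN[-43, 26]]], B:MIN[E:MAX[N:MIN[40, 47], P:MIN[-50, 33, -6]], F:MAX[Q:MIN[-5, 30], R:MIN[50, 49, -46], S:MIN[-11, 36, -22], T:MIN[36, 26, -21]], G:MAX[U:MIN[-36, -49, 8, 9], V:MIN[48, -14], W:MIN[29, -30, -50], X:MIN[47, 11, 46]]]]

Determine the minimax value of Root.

H (MIN): min(22, 42) = 22
J (MIN): min(9, 38, 1) = 1
C (MAX): max(22, 1) = 22
K (MIN): min(-29, 22, -20) = -29
L (MIN): min(35, -25) = -25
M (MIN): min(-43, 26) = -43
D (MAX): max(-29, -25, -43) = -25
A (MIN): min(22, -25) = -25
N (MIN): min(40, 47) = 40
P (MIN): min(-50, 33, -6) = -50
E (MAX): max(40, -50) = 40
Q (MIN): min(-5, 30) = -5
R (MIN): min(50, 49, -46) = -46
S (MIN): min(-11, 36, -22) = -22
T (MIN): min(36, 26, -21) = -21
F (MAX): max(-5, -46, -22, -21) = -5
U (MIN): min(-36, -49, 8, 9) = -49
V (MIN): min(48, -14) = -14
W (MIN): min(29, -30, -50) = -50
X (MIN): min(47, 11, 46) = 11
G (MAX): max(-49, -14, -50, 11) = 11
B (MIN): min(40, -5, 11) = -5
Root (MAX): max(-25, -5) = -5

-5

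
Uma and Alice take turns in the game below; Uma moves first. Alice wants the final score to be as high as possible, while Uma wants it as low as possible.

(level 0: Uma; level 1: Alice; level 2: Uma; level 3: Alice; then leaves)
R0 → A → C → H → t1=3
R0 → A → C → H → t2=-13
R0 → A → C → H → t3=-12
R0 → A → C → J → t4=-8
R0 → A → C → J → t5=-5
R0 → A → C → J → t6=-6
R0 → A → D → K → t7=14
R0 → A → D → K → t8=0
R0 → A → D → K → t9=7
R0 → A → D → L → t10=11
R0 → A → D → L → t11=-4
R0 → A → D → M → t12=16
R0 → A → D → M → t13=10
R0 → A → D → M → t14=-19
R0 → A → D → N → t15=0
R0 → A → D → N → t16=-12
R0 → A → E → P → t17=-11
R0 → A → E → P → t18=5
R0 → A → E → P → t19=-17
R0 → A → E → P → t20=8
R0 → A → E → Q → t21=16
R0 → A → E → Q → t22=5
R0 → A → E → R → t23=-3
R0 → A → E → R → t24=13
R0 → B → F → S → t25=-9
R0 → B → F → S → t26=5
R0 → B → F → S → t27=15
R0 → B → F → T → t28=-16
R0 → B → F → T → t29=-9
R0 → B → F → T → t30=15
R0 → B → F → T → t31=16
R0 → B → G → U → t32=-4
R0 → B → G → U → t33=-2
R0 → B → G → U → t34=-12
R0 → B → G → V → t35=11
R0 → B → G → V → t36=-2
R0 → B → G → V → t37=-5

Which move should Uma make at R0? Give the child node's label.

H (Alice): max(3, -13, -12) = 3
J (Alice): max(-8, -5, -6) = -5
C (Uma): min(3, -5) = -5
K (Alice): max(14, 0, 7) = 14
L (Alice): max(11, -4) = 11
M (Alice): max(16, 10, -19) = 16
N (Alice): max(0, -12) = 0
D (Uma): min(14, 11, 16, 0) = 0
P (Alice): max(-11, 5, -17, 8) = 8
Q (Alice): max(16, 5) = 16
R (Alice): max(-3, 13) = 13
E (Uma): min(8, 16, 13) = 8
A (Alice): max(-5, 0, 8) = 8
S (Alice): max(-9, 5, 15) = 15
T (Alice): max(-16, -9, 15, 16) = 16
F (Uma): min(15, 16) = 15
U (Alice): max(-4, -2, -12) = -2
V (Alice): max(11, -2, -5) = 11
G (Uma): min(-2, 11) = -2
B (Alice): max(15, -2) = 15
R0 (Uma): min(8, 15) = 8
Uma at R0 wants the lowest of {A=8, B=15}, so chooses A.

A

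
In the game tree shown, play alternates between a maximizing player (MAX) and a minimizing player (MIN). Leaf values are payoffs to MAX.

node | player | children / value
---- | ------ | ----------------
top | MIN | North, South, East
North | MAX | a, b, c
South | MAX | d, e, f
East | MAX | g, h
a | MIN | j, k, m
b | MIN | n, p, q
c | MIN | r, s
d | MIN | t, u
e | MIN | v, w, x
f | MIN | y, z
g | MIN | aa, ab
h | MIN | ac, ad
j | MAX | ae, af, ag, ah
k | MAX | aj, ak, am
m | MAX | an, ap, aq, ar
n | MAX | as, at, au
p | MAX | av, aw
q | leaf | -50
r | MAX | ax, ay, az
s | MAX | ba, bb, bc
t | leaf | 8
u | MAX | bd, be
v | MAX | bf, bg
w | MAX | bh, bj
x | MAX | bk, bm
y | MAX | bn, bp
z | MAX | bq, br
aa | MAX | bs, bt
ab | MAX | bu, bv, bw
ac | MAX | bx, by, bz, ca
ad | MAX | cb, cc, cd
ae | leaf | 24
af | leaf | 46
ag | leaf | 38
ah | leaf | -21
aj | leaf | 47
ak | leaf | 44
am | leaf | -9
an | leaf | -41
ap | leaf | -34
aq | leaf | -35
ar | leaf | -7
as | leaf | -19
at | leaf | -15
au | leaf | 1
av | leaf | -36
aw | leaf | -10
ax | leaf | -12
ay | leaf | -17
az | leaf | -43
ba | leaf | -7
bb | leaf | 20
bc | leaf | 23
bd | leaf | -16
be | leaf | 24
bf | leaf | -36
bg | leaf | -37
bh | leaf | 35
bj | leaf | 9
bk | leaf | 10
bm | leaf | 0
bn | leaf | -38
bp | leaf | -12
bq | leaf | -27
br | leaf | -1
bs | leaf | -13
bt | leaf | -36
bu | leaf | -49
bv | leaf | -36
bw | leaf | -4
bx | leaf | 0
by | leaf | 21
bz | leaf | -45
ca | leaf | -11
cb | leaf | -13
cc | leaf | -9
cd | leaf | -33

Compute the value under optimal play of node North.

-7

j (MAX): max(24, 46, 38, -21) = 46
k (MAX): max(47, 44, -9) = 47
m (MAX): max(-41, -34, -35, -7) = -7
a (MIN): min(46, 47, -7) = -7
n (MAX): max(-19, -15, 1) = 1
p (MAX): max(-36, -10) = -10
b (MIN): min(1, -10, -50) = -50
r (MAX): max(-12, -17, -43) = -12
s (MAX): max(-7, 20, 23) = 23
c (MIN): min(-12, 23) = -12
North (MAX): max(-7, -50, -12) = -7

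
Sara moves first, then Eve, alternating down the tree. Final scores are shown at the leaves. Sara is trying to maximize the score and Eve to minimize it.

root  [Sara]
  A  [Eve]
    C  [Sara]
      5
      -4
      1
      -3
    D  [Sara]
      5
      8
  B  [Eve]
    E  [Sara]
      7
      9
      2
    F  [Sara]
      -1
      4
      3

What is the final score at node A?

C (Sara): max(5, -4, 1, -3) = 5
D (Sara): max(5, 8) = 8
A (Eve): min(5, 8) = 5

5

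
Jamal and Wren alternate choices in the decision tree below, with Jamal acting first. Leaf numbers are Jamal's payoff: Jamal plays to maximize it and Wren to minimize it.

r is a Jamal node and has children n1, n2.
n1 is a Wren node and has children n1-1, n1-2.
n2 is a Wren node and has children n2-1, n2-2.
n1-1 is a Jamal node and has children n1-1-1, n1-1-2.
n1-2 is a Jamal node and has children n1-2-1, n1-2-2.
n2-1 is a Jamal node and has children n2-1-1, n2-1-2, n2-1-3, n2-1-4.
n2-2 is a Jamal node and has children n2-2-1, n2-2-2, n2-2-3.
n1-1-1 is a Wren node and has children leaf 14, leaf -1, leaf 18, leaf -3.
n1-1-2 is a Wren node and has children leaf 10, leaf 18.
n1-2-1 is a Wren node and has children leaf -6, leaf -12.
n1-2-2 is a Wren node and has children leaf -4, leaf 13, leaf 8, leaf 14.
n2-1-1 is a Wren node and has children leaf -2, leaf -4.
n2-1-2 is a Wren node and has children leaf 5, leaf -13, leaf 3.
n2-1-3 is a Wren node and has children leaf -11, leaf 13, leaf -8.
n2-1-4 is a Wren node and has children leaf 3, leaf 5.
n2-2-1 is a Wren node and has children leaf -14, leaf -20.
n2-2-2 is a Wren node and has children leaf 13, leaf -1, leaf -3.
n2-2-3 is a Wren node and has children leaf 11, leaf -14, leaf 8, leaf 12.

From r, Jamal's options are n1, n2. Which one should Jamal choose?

n2

n1-1-1 (Wren): min(14, -1, 18, -3) = -3
n1-1-2 (Wren): min(10, 18) = 10
n1-1 (Jamal): max(-3, 10) = 10
n1-2-1 (Wren): min(-6, -12) = -12
n1-2-2 (Wren): min(-4, 13, 8, 14) = -4
n1-2 (Jamal): max(-12, -4) = -4
n1 (Wren): min(10, -4) = -4
n2-1-1 (Wren): min(-2, -4) = -4
n2-1-2 (Wren): min(5, -13, 3) = -13
n2-1-3 (Wren): min(-11, 13, -8) = -11
n2-1-4 (Wren): min(3, 5) = 3
n2-1 (Jamal): max(-4, -13, -11, 3) = 3
n2-2-1 (Wren): min(-14, -20) = -20
n2-2-2 (Wren): min(13, -1, -3) = -3
n2-2-3 (Wren): min(11, -14, 8, 12) = -14
n2-2 (Jamal): max(-20, -3, -14) = -3
n2 (Wren): min(3, -3) = -3
r (Jamal): max(-4, -3) = -3
Jamal at r wants the highest of {n1=-4, n2=-3}, so chooses n2.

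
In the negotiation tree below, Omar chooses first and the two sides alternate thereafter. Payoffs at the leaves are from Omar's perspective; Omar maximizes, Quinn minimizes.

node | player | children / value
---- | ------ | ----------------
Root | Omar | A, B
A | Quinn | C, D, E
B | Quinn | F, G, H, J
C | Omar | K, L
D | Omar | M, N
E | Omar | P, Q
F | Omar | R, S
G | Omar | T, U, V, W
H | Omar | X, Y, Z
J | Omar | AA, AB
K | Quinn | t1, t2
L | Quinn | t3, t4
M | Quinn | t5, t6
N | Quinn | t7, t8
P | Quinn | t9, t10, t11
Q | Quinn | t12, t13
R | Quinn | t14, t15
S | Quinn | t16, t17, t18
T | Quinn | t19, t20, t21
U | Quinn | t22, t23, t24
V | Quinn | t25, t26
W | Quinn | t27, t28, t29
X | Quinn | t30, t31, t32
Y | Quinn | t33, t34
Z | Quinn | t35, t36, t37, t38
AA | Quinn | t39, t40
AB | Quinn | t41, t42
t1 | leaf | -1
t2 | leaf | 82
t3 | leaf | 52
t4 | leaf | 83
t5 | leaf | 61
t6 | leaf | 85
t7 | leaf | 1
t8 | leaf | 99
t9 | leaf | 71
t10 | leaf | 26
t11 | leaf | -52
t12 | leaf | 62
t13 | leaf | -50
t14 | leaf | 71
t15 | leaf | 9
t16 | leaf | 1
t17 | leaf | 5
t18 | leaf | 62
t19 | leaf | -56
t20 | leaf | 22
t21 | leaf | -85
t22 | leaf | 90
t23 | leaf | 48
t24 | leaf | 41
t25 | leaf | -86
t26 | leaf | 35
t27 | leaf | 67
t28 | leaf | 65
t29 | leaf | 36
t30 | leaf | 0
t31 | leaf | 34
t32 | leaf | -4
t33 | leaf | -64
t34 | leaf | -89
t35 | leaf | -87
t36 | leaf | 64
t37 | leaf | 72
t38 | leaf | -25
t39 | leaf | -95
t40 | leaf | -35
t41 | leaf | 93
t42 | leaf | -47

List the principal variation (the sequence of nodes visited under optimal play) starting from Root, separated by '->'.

K (Quinn): min(-1, 82) = -1
L (Quinn): min(52, 83) = 52
C (Omar): max(-1, 52) = 52
M (Quinn): min(61, 85) = 61
N (Quinn): min(1, 99) = 1
D (Omar): max(61, 1) = 61
P (Quinn): min(71, 26, -52) = -52
Q (Quinn): min(62, -50) = -50
E (Omar): max(-52, -50) = -50
A (Quinn): min(52, 61, -50) = -50
R (Quinn): min(71, 9) = 9
S (Quinn): min(1, 5, 62) = 1
F (Omar): max(9, 1) = 9
T (Quinn): min(-56, 22, -85) = -85
U (Quinn): min(90, 48, 41) = 41
V (Quinn): min(-86, 35) = -86
W (Quinn): min(67, 65, 36) = 36
G (Omar): max(-85, 41, -86, 36) = 41
X (Quinn): min(0, 34, -4) = -4
Y (Quinn): min(-64, -89) = -89
Z (Quinn): min(-87, 64, 72, -25) = -87
H (Omar): max(-4, -89, -87) = -4
AA (Quinn): min(-95, -35) = -95
AB (Quinn): min(93, -47) = -47
J (Omar): max(-95, -47) = -47
B (Quinn): min(9, 41, -4, -47) = -47
Root (Omar): max(-50, -47) = -47
At Root, Omar picks B (highest: -47).
At B, Quinn picks J (lowest: -47).
At J, Omar picks AB (highest: -47).
At AB, Quinn picks t42 (lowest: -47).
Terminal value -47.

Root -> B -> J -> AB -> t42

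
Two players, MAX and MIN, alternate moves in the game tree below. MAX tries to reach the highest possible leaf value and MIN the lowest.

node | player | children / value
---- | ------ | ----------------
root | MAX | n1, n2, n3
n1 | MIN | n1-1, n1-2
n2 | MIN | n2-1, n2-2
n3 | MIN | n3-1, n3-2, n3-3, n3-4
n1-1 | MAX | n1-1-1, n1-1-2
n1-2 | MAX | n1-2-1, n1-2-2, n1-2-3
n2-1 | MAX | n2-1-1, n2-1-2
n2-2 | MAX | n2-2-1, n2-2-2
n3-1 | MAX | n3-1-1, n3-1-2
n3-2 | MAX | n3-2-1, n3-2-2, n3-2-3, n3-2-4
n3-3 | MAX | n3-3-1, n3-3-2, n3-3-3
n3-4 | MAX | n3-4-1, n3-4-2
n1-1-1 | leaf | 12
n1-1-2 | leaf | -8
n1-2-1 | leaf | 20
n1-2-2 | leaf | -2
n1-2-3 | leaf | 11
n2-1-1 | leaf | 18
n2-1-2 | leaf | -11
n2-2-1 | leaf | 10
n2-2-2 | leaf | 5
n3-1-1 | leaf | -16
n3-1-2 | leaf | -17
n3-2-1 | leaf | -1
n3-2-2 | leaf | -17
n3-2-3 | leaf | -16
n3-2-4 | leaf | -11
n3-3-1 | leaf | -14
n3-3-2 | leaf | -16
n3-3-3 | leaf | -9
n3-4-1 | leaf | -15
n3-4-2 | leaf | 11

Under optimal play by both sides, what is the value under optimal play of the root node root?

n1-1 (MAX): max(12, -8) = 12
n1-2 (MAX): max(20, -2, 11) = 20
n1 (MIN): min(12, 20) = 12
n2-1 (MAX): max(18, -11) = 18
n2-2 (MAX): max(10, 5) = 10
n2 (MIN): min(18, 10) = 10
n3-1 (MAX): max(-16, -17) = -16
n3-2 (MAX): max(-1, -17, -16, -11) = -1
n3-3 (MAX): max(-14, -16, -9) = -9
n3-4 (MAX): max(-15, 11) = 11
n3 (MIN): min(-16, -1, -9, 11) = -16
root (MAX): max(12, 10, -16) = 12

12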